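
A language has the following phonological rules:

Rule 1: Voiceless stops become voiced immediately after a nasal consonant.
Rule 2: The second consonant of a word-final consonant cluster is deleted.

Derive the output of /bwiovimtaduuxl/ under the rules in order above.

bwiovimdaduux

Rule 1 (post-nasal voicing): /t/ is a voiceless stop immediately after the nasal /m/, so it voices to [d]. /bwiovimtaduuxl/ → bwiovimdaduuxl.
Rule 2 (final cluster simplification): /l/ is the second consonant of a word-final cluster /xl/, so it deletes. /bwiovimdaduuxl/ → bwiovimdaduux.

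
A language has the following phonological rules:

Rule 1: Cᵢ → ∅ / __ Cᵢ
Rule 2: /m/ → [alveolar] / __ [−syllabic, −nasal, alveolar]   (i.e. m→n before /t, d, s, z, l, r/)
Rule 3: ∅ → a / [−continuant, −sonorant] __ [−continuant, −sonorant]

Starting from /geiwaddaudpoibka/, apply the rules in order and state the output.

Rule 1 (degemination): /dd/ is a geminate; the first /d/ deletes. /geiwaddaudpoibka/ → geiwadaudpoibka.
Rule 2 (nasal place assimilation): no segment meets the environment; /geiwadaudpoibka/ is unchanged.
Rule 3 (stop-cluster a-epenthesis): /d/ and /p/ form a stop–stop cluster, so [a] is inserted between them. /b/ and /k/ form a stop–stop cluster, so [a] is inserted between them. /geiwadaudpoibka/ → geiwadaudapoibaka.

geiwadaudapoibaka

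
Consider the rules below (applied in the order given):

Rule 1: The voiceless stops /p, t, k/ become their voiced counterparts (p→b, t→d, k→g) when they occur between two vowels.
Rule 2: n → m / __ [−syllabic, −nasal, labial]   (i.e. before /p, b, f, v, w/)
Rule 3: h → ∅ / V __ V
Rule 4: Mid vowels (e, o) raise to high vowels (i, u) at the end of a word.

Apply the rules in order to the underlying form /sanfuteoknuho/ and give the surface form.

Rule 1 (intervocalic voicing): /t/ is a voiceless stop between vowels /u/ and /e/, so it voices to [d]. /sanfuteoknuho/ → sanfudeoknuho.
Rule 2 (nasal place assimilation): /n/ precedes the labial consonant /f/, so it assimilates in place to [m]. /sanfudeoknuho/ → samfudeoknuho.
Rule 3 (intervocalic h-deletion): /h/ occurs between vowels /u/ and /o/, so it deletes. /samfudeoknuho/ → samfudeoknuo.
Rule 4 (final vowel raising): /o/ is a mid vowel in word-final position, so it raises to [u]. /samfudeoknuo/ → samfudeoknuu.

samfudeoknuu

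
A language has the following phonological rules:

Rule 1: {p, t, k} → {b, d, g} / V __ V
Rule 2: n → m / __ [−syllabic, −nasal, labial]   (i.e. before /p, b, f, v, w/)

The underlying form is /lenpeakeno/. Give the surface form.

Rule 1 (intervocalic voicing): /k/ is a voiceless stop between vowels /a/ and /e/, so it voices to [g]. /lenpeakeno/ → lenpeageno.
Rule 2 (nasal place assimilation): /n/ precedes the labial consonant /p/, so it assimilates in place to [m]. /lenpeageno/ → lempeageno.

lempeageno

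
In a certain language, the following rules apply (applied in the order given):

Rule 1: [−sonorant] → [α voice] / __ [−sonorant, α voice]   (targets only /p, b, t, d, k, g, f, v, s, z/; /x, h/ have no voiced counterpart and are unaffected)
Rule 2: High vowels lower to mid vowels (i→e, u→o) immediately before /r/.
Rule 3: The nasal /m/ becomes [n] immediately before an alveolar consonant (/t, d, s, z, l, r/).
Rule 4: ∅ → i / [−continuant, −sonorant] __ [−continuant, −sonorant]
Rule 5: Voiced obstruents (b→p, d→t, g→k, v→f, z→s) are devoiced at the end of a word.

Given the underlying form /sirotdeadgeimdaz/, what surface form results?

Rule 1 (regressive voicing assimilation): /t/ precedes the voiced obstruent /d/, so it voices to [d] by assimilation. /sirotdeadgeimdaz/ → siroddeadgeimdaz.
Rule 2 (pre-rhotic lowering): /i/ is a high vowel immediately before /r/, so it lowers to [e]. /siroddeadgeimdaz/ → seroddeadgeimdaz.
Rule 3 (nasal place assimilation): /m/ precedes the alveolar consonant /d/, so it assimilates in place to [n]. /seroddeadgeimdaz/ → seroddeadgeindaz.
Rule 4 (stop-cluster i-epenthesis): /d/ and /d/ form a stop–stop cluster, so [i] is inserted between them. /d/ and /g/ form a stop–stop cluster, so [i] is inserted between them. /seroddeadgeindaz/ → serodideadigeindaz.
Rule 5 (final devoicing): /z/ is a voiced obstruent in word-final position, so it devoices to [s]. /serodideadigeindaz/ → serodideadigeindas.

serodideadigeindas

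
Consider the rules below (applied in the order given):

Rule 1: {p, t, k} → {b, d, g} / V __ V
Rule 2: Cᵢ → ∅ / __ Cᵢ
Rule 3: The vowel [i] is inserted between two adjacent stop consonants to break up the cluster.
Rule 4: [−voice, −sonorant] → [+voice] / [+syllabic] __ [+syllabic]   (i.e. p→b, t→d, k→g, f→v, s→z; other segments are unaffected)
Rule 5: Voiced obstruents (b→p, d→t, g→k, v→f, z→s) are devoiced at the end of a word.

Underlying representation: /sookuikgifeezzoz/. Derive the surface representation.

Rule 1 (intervocalic voicing): /k/ is a voiceless stop between vowels /o/ and /u/, so it voices to [g]. /sookuikgifeezzoz/ → sooguikgifeezzoz.
Rule 2 (degemination): /zz/ is a geminate; the first /z/ deletes. /sooguikgifeezzoz/ → sooguikgifeezoz.
Rule 3 (stop-cluster i-epenthesis): /k/ and /g/ form a stop–stop cluster, so [i] is inserted between them. /sooguikgifeezoz/ → sooguikigifeezoz.
Rule 4 (intervocalic voicing): /k/ is a voiceless obstruent between vowels /i/ and /i/, so it voices to [g]. /f/ is a voiceless obstruent between vowels /i/ and /e/, so it voices to [v]. /sooguikigifeezoz/ → sooguigigiveezoz.
Rule 5 (final devoicing): /z/ is a voiced obstruent in word-final position, so it devoices to [s]. /sooguigigiveezoz/ → sooguigigiveezos.

sooguigigiveezos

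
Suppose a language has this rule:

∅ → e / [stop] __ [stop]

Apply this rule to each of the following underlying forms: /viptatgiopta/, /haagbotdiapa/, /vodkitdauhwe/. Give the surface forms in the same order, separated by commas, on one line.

/viptatgiopta/: /p/ and /t/ form a stop–stop cluster, so [e] is inserted between them. /t/ and /g/ form a stop–stop cluster, so [e] is inserted between them. /p/ and /t/ form a stop–stop cluster, so [e] is inserted between them. → [vipetategiopeta].
/haagbotdiapa/: /g/ and /b/ form a stop–stop cluster, so [e] is inserted between them. /t/ and /d/ form a stop–stop cluster, so [e] is inserted between them. → [haagebotediapa].
/vodkitdauhwe/: /d/ and /k/ form a stop–stop cluster, so [e] is inserted between them. /t/ and /d/ form a stop–stop cluster, so [e] is inserted between them. → [vodekitedauhwe].

vipetategiopeta, haagebotediapa, vodekitedauhwe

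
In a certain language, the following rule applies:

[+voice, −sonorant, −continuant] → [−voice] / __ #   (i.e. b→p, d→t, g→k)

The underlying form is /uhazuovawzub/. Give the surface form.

uhazuovawzup

/b/ is a voiced stop in word-final position, so it devoices to [p].
Surface form: [uhazuovawzup].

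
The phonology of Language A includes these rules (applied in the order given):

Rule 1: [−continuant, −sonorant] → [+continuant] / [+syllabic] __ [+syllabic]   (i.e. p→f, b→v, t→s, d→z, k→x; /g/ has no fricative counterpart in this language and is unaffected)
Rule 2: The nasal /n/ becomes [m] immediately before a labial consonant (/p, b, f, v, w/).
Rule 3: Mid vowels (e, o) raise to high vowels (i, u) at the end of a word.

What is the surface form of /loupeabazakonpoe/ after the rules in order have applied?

Rule 1 (intervocalic spirantization): /p/ is a stop between vowels /u/ and /e/, so it spirantizes to the fricative [f]. /b/ is a stop between vowels /a/ and /a/, so it spirantizes to the fricative [v]. /k/ is a stop between vowels /a/ and /o/, so it spirantizes to the fricative [x]. /loupeabazakonpoe/ → loufeavazaxonpoe.
Rule 2 (nasal place assimilation): /n/ precedes the labial consonant /p/, so it assimilates in place to [m]. /loufeavazaxonpoe/ → loufeavazaxompoe.
Rule 3 (final vowel raising): /e/ is a mid vowel in word-final position, so it raises to [i]. /loufeavazaxompoe/ → loufeavazaxompoi.

loufeavazaxompoi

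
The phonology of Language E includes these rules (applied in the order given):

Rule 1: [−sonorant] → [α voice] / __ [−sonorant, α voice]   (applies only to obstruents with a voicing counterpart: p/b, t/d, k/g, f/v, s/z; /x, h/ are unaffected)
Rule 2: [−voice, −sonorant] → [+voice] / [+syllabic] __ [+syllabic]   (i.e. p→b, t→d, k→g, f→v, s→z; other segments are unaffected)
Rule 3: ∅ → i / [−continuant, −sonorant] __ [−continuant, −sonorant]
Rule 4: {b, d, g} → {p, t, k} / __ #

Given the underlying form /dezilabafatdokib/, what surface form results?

dezilabavadidogip

Rule 1 (regressive voicing assimilation): /t/ precedes the voiced obstruent /d/, so it voices to [d] by assimilation. /dezilabafatdokib/ → dezilabafaddokib.
Rule 2 (intervocalic voicing): /f/ is a voiceless obstruent between vowels /a/ and /a/, so it voices to [v]. /k/ is a voiceless obstruent between vowels /o/ and /i/, so it voices to [g]. /dezilabafaddokib/ → dezilabavaddogib.
Rule 3 (stop-cluster i-epenthesis): /d/ and /d/ form a stop–stop cluster, so [i] is inserted between them. /dezilabavaddogib/ → dezilabavadidogib.
Rule 4 (final devoicing): /b/ is a voiced stop in word-final position, so it devoices to [p]. /dezilabavadidogib/ → dezilabavadidogip.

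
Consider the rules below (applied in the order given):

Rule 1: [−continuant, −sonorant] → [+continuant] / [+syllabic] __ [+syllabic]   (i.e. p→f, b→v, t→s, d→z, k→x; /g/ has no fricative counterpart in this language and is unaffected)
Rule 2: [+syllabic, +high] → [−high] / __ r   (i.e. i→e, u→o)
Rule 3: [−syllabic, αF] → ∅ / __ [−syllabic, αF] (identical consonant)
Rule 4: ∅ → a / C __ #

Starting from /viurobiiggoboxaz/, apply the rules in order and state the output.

Rule 1 (intervocalic spirantization): /b/ is a stop between vowels /o/ and /i/, so it spirantizes to the fricative [v]. /b/ is a stop between vowels /o/ and /o/, so it spirantizes to the fricative [v]. /viurobiiggoboxaz/ → viuroviiggovoxaz.
Rule 2 (pre-rhotic lowering): /u/ is a high vowel immediately before /r/, so it lowers to [o]. /viuroviiggovoxaz/ → vioroviiggovoxaz.
Rule 3 (degemination): /gg/ is a geminate; the first /g/ deletes. /vioroviiggovoxaz/ → vioroviigovoxaz.
Rule 4 (final a-epenthesis): the form ends in the consonant /z/, so [a] is inserted word-finally. /vioroviigovoxaz/ → vioroviigovoxaza.

vioroviigovoxaza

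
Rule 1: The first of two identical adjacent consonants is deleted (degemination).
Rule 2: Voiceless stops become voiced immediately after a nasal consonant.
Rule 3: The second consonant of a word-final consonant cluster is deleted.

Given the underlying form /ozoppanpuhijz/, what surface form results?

ozopanbuhij

Rule 1 (degemination): /pp/ is a geminate; the first /p/ deletes. /ozoppanpuhijz/ → ozopanpuhijz.
Rule 2 (post-nasal voicing): /p/ is a voiceless stop immediately after the nasal /n/, so it voices to [b]. /ozopanpuhijz/ → ozopanbuhijz.
Rule 3 (final cluster simplification): /z/ is the second consonant of a word-final cluster /jz/, so it deletes. /ozopanbuhijz/ → ozopanbuhij.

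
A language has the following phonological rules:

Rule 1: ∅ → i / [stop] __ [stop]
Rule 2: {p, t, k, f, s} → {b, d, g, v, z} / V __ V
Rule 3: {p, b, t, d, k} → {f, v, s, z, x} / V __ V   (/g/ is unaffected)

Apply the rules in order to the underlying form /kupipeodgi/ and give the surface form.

kuviveozigi

Rule 1 (stop-cluster i-epenthesis): /d/ and /g/ form a stop–stop cluster, so [i] is inserted between them. /kupipeodgi/ → kupipeodigi.
Rule 2 (intervocalic voicing): /p/ is a voiceless obstruent between vowels /u/ and /i/, so it voices to [b]. /p/ is a voiceless obstruent between vowels /i/ and /e/, so it voices to [b]. /kupipeodigi/ → kubibeodigi.
Rule 3 (intervocalic spirantization): /b/ is a stop between vowels /u/ and /i/, so it spirantizes to the fricative [v]. /b/ is a stop between vowels /i/ and /e/, so it spirantizes to the fricative [v]. /d/ is a stop between vowels /o/ and /i/, so it spirantizes to the fricative [z]. /kubibeodigi/ → kuviveozigi.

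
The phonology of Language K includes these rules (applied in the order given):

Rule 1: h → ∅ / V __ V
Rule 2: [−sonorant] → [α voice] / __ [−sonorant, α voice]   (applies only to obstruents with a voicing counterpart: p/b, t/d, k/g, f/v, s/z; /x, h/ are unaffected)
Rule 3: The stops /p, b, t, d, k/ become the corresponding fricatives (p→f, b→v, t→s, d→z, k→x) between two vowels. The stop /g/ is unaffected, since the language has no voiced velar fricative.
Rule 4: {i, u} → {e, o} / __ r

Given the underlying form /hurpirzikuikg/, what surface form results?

Rule 1 (intervocalic h-deletion): no segment meets the environment; /hurpirzikuikg/ is unchanged.
Rule 2 (regressive voicing assimilation): /k/ precedes the voiced obstruent /g/, so it voices to [g] by assimilation. /hurpirzikuikg/ → hurpirzikuigg.
Rule 3 (intervocalic spirantization): /k/ is a stop between vowels /i/ and /u/, so it spirantizes to the fricative [x]. /hurpirzikuigg/ → hurpirzixuigg.
Rule 4 (pre-rhotic lowering): /u/ is a high vowel immediately before /r/, so it lowers to [o]. /i/ is a high vowel immediately before /r/, so it lowers to [e]. /hurpirzixuigg/ → horperzixuigg.

horperzixuigg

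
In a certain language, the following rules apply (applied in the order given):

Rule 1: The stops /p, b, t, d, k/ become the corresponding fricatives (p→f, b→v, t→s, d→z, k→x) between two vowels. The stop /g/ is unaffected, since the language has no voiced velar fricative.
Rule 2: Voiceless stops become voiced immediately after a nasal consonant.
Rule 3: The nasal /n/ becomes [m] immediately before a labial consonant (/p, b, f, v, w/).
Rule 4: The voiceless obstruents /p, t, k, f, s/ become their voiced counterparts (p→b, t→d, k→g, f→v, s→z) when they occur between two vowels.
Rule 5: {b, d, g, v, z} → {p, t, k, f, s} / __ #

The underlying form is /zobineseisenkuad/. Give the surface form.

zovinezeizenguat

Rule 1 (intervocalic spirantization): /b/ is a stop between vowels /o/ and /i/, so it spirantizes to the fricative [v]. /zobineseisenkuad/ → zovineseisenkuad.
Rule 2 (post-nasal voicing): /k/ is a voiceless stop immediately after the nasal /n/, so it voices to [g]. /zovineseisenkuad/ → zovineseisenguad.
Rule 3 (nasal place assimilation): no segment meets the environment; /zovineseisenguad/ is unchanged.
Rule 4 (intervocalic voicing): /s/ is a voiceless obstruent between vowels /e/ and /e/, so it voices to [z]. /s/ is a voiceless obstruent between vowels /i/ and /e/, so it voices to [z]. /zovineseisenguad/ → zovinezeizenguad.
Rule 5 (final devoicing): /d/ is a voiced obstruent in word-final position, so it devoices to [t]. /zovinezeizenguad/ → zovinezeizenguat.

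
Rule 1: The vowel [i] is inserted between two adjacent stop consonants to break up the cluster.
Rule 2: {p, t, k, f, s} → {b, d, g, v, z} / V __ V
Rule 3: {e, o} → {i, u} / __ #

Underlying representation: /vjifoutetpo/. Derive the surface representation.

Rule 1 (stop-cluster i-epenthesis): /t/ and /p/ form a stop–stop cluster, so [i] is inserted between them. /vjifoutetpo/ → vjifoutetipo.
Rule 2 (intervocalic voicing): /f/ is a voiceless obstruent between vowels /i/ and /o/, so it voices to [v]. /t/ is a voiceless obstruent between vowels /u/ and /e/, so it voices to [d]. /t/ is a voiceless obstruent between vowels /e/ and /i/, so it voices to [d]. /p/ is a voiceless obstruent between vowels /i/ and /o/, so it voices to [b]. /vjifoutetipo/ → vjivoudedibo.
Rule 3 (final vowel raising): /o/ is a mid vowel in word-final position, so it raises to [u]. /vjivoudedibo/ → vjivoudedibu.

vjivoudedibu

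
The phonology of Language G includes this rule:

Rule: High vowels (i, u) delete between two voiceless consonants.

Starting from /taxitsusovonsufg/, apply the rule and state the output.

/i/ is a high vowel flanked by voiceless consonants /x/ and /t/, so it deletes.
/u/ is a high vowel flanked by voiceless consonants /s/ and /s/, so it deletes.
/u/ is a high vowel flanked by voiceless consonants /s/ and /f/, so it deletes.
Surface form: [taxtssovonsfg].

taxtssovonsfg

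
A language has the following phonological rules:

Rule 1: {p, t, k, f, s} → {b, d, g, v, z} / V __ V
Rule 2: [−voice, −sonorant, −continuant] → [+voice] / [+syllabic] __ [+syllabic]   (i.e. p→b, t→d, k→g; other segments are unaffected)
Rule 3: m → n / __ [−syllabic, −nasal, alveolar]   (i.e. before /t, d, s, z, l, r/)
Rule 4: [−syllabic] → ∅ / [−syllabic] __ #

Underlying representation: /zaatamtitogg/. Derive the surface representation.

zaadantidog

Rule 1 (intervocalic voicing): /t/ is a voiceless obstruent between vowels /a/ and /a/, so it voices to [d]. /t/ is a voiceless obstruent between vowels /i/ and /o/, so it voices to [d]. /zaatamtitogg/ → zaadamtidogg.
Rule 2 (intervocalic voicing): no segment meets the environment; /zaadamtidogg/ is unchanged.
Rule 3 (nasal place assimilation): /m/ precedes the alveolar consonant /t/, so it assimilates in place to [n]. /zaadamtidogg/ → zaadantidogg.
Rule 4 (final cluster simplification): /g/ is the second consonant of a word-final cluster /gg/, so it deletes. /zaadantidogg/ → zaadantidog.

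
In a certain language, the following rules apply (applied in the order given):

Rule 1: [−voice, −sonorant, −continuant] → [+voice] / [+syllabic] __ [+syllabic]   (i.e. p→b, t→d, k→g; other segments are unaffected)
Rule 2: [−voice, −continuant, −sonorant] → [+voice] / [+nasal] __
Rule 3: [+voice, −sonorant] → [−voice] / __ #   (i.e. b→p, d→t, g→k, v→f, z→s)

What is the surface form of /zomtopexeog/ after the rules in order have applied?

zomdobexeok

Rule 1 (intervocalic voicing): /p/ is a voiceless stop between vowels /o/ and /e/, so it voices to [b]. /zomtopexeog/ → zomtobexeog.
Rule 2 (post-nasal voicing): /t/ is a voiceless stop immediately after the nasal /m/, so it voices to [d]. /zomtobexeog/ → zomdobexeog.
Rule 3 (final devoicing): /g/ is a voiced obstruent in word-final position, so it devoices to [k]. /zomdobexeog/ → zomdobexeok.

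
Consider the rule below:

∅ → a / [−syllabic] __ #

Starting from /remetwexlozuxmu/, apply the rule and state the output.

No segment of /remetwexlozuxmu/ meets the structural description of the rule, so the form surfaces unchanged.

remetwexlozuxmu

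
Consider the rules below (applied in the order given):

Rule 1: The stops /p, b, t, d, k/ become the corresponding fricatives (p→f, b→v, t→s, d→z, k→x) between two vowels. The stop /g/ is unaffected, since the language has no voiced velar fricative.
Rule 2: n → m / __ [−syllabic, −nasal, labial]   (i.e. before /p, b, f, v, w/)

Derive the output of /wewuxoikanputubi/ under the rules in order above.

Rule 1 (intervocalic spirantization): /k/ is a stop between vowels /i/ and /a/, so it spirantizes to the fricative [x]. /t/ is a stop between vowels /u/ and /u/, so it spirantizes to the fricative [s]. /b/ is a stop between vowels /u/ and /i/, so it spirantizes to the fricative [v]. /wewuxoikanputubi/ → wewuxoixanpusuvi.
Rule 2 (nasal place assimilation): /n/ precedes the labial consonant /p/, so it assimilates in place to [m]. /wewuxoixanpusuvi/ → wewuxoixampusuvi.

wewuxoixampusuvi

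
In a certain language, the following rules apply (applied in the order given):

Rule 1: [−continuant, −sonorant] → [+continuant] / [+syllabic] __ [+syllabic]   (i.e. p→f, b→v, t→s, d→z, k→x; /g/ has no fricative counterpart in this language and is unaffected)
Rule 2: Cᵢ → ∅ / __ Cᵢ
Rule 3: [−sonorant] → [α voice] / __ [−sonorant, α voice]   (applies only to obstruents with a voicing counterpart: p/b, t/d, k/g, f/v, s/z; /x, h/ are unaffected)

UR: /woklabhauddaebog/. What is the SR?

woklaphaudaevog

Rule 1 (intervocalic spirantization): /b/ is a stop between vowels /e/ and /o/, so it spirantizes to the fricative [v]. /woklabhauddaebog/ → woklabhauddaevog.
Rule 2 (degemination): /dd/ is a geminate; the first /d/ deletes. /woklabhauddaevog/ → woklabhaudaevog.
Rule 3 (regressive voicing assimilation): /b/ precedes the voiceless obstruent /h/, so it devoices to [p] by assimilation. /woklabhaudaevog/ → woklaphaudaevog.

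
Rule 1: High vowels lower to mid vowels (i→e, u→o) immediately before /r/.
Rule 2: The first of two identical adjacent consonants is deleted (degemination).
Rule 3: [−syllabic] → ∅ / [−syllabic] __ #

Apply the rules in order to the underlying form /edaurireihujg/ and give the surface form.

Rule 1 (pre-rhotic lowering): /u/ is a high vowel immediately before /r/, so it lowers to [o]. /i/ is a high vowel immediately before /r/, so it lowers to [e]. /edaurireihujg/ → edaorereihujg.
Rule 2 (degemination): no segment meets the environment; /edaorereihujg/ is unchanged.
Rule 3 (final cluster simplification): /g/ is the second consonant of a word-final cluster /jg/, so it deletes. /edaorereihujg/ → edaorereihuj.

edaorereihuj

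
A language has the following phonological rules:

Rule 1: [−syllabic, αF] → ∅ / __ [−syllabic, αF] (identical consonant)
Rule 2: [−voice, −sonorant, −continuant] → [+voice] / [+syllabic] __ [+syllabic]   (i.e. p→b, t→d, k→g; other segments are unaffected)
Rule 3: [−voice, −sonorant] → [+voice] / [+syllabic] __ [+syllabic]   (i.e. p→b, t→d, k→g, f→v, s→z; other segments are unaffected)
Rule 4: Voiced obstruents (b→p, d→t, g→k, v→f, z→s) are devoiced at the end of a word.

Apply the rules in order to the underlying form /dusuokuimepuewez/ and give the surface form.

duzuoguimebuewes

Rule 1 (degemination): no segment meets the environment; /dusuokuimepuewez/ is unchanged.
Rule 2 (intervocalic voicing): /k/ is a voiceless stop between vowels /o/ and /u/, so it voices to [g]. /p/ is a voiceless stop between vowels /e/ and /u/, so it voices to [b]. /dusuokuimepuewez/ → dusuoguimebuewez.
Rule 3 (intervocalic voicing): /s/ is a voiceless obstruent between vowels /u/ and /u/, so it voices to [z]. /dusuoguimebuewez/ → duzuoguimebuewez.
Rule 4 (final devoicing): /z/ is a voiced obstruent in word-final position, so it devoices to [s]. /duzuoguimebuewez/ → duzuoguimebuewes.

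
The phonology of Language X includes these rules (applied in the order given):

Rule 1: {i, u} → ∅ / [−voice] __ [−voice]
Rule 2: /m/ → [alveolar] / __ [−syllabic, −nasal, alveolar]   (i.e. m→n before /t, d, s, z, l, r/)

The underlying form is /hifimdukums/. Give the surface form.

hfindukuns

Rule 1 (high vowel syncope): /i/ is a high vowel flanked by voiceless consonants /h/ and /f/, so it deletes. /hifimdukums/ → hfimdukums.
Rule 2 (nasal place assimilation): /m/ precedes the alveolar consonant /d/, so it assimilates in place to [n]. /m/ precedes the alveolar consonant /s/, so it assimilates in place to [n]. /hfimdukums/ → hfindukuns.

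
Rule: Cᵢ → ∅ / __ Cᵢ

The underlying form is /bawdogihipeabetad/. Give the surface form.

No segment of /bawdogihipeabetad/ meets the structural description of the rule, so the form surfaces unchanged.

bawdogihipeabetad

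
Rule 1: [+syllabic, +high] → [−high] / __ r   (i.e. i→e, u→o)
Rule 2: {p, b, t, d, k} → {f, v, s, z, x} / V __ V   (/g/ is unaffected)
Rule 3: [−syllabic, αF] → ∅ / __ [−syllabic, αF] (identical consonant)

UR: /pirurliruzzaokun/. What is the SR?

Rule 1 (pre-rhotic lowering): /i/ is a high vowel immediately before /r/, so it lowers to [e]. /u/ is a high vowel immediately before /r/, so it lowers to [o]. /i/ is a high vowel immediately before /r/, so it lowers to [e]. /pirurliruzzaokun/ → perorleruzzaokun.
Rule 2 (intervocalic spirantization): /k/ is a stop between vowels /o/ and /u/, so it spirantizes to the fricative [x]. /perorleruzzaokun/ → perorleruzzaoxun.
Rule 3 (degemination): /zz/ is a geminate; the first /z/ deletes. /perorleruzzaoxun/ → perorleruzaoxun.

perorleruzaoxun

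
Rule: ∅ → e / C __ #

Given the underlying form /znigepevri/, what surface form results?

No segment of /znigepevri/ meets the structural description of the rule, so the form surfaces unchanged.

znigepevri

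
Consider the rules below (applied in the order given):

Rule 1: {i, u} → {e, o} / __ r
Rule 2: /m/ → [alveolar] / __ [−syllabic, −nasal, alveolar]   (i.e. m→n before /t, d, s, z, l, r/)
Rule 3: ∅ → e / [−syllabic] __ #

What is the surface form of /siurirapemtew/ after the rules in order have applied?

siorerapentewe

Rule 1 (pre-rhotic lowering): /u/ is a high vowel immediately before /r/, so it lowers to [o]. /i/ is a high vowel immediately before /r/, so it lowers to [e]. /siurirapemtew/ → siorerapemtew.
Rule 2 (nasal place assimilation): /m/ precedes the alveolar consonant /t/, so it assimilates in place to [n]. /siorerapemtew/ → siorerapentew.
Rule 3 (final e-epenthesis): the form ends in the consonant /w/, so [e] is inserted word-finally. /siorerapentew/ → siorerapentewe.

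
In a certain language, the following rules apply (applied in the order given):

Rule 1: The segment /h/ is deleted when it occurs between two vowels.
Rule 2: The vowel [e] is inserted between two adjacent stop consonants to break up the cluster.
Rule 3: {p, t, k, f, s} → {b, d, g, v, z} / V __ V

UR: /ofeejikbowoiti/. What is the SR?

oveejigebowoidi

Rule 1 (intervocalic h-deletion): no segment meets the environment; /ofeejikbowoiti/ is unchanged.
Rule 2 (stop-cluster e-epenthesis): /k/ and /b/ form a stop–stop cluster, so [e] is inserted between them. /ofeejikbowoiti/ → ofeejikebowoiti.
Rule 3 (intervocalic voicing): /f/ is a voiceless obstruent between vowels /o/ and /e/, so it voices to [v]. /k/ is a voiceless obstruent between vowels /i/ and /e/, so it voices to [g]. /t/ is a voiceless obstruent between vowels /i/ and /i/, so it voices to [d]. /ofeejikebowoiti/ → oveejigebowoidi.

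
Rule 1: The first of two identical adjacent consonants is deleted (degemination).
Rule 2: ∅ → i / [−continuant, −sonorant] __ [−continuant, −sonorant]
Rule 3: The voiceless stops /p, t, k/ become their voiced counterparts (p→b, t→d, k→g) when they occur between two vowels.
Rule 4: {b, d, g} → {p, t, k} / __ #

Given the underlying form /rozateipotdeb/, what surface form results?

Rule 1 (degemination): no segment meets the environment; /rozateipotdeb/ is unchanged.
Rule 2 (stop-cluster i-epenthesis): /t/ and /d/ form a stop–stop cluster, so [i] is inserted between them. /rozateipotdeb/ → rozateipotideb.
Rule 3 (intervocalic voicing): /t/ is a voiceless stop between vowels /a/ and /e/, so it voices to [d]. /p/ is a voiceless stop between vowels /i/ and /o/, so it voices to [b]. /t/ is a voiceless stop between vowels /o/ and /i/, so it voices to [d]. /rozateipotideb/ → rozadeibodideb.
Rule 4 (final devoicing): /b/ is a voiced stop in word-final position, so it devoices to [p]. /rozadeibodideb/ → rozadeibodidep.

rozadeibodidep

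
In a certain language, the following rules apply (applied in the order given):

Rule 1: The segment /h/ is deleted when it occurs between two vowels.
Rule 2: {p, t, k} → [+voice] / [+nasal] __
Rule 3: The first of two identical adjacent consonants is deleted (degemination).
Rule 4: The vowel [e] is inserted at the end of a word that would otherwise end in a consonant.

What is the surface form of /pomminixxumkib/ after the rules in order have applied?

Rule 1 (intervocalic h-deletion): no segment meets the environment; /pomminixxumkib/ is unchanged.
Rule 2 (post-nasal voicing): /k/ is a voiceless stop immediately after the nasal /m/, so it voices to [g]. /pomminixxumkib/ → pomminixxumgib.
Rule 3 (degemination): /mm/ is a geminate; the first /m/ deletes. /xx/ is a geminate; the first /x/ deletes. /pomminixxumgib/ → pominixumgib.
Rule 4 (final e-epenthesis): the form ends in the consonant /b/, so [e] is inserted word-finally. /pominixumgib/ → pominixumgibe.

pominixumgibe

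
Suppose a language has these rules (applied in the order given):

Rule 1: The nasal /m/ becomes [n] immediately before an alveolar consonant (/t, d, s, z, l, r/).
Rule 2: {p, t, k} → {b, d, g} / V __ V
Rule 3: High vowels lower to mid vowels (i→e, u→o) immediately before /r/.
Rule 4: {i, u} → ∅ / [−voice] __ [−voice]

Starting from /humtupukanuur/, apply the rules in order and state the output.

Rule 1 (nasal place assimilation): /m/ precedes the alveolar consonant /t/, so it assimilates in place to [n]. /humtupukanuur/ → huntupukanuur.
Rule 2 (intervocalic voicing): /p/ is a voiceless stop between vowels /u/ and /u/, so it voices to [b]. /k/ is a voiceless stop between vowels /u/ and /a/, so it voices to [g]. /huntupukanuur/ → huntubuganuur.
Rule 3 (pre-rhotic lowering): /u/ is a high vowel immediately before /r/, so it lowers to [o]. /huntubuganuur/ → huntubuganuor.
Rule 4 (high vowel syncope): no segment meets the environment; /huntubuganuor/ is unchanged.

huntubuganuor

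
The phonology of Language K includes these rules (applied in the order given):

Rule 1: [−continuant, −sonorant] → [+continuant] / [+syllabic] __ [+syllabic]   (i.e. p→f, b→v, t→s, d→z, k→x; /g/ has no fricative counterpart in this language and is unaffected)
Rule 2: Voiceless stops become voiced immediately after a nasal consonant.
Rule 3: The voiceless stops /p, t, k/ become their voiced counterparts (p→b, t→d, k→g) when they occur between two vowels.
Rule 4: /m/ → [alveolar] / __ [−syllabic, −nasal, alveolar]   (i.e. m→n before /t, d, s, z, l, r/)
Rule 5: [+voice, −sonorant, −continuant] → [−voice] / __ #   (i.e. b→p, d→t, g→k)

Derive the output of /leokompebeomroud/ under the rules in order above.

Rule 1 (intervocalic spirantization): /k/ is a stop between vowels /o/ and /o/, so it spirantizes to the fricative [x]. /b/ is a stop between vowels /e/ and /e/, so it spirantizes to the fricative [v]. /leokompebeomroud/ → leoxompeveomroud.
Rule 2 (post-nasal voicing): /p/ is a voiceless stop immediately after the nasal /m/, so it voices to [b]. /leoxompeveomroud/ → leoxombeveomroud.
Rule 3 (intervocalic voicing): no segment meets the environment; /leoxombeveomroud/ is unchanged.
Rule 4 (nasal place assimilation): /m/ precedes the alveolar consonant /r/, so it assimilates in place to [n]. /leoxombeveomroud/ → leoxombeveonroud.
Rule 5 (final devoicing): /d/ is a voiced stop in word-final position, so it devoices to [t]. /leoxombeveonroud/ → leoxombeveonrout.

leoxombeveonrout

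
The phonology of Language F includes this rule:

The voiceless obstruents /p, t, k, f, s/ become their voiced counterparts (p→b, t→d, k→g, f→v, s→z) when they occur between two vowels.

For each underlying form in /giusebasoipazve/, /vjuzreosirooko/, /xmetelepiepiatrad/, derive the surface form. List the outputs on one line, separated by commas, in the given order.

giuzebazoibazve, vjuzreoziroogo, xmedelebiebiatrad

/giusebasoipazve/: /s/ is a voiceless obstruent between vowels /u/ and /e/, so it voices to [z]. /s/ is a voiceless obstruent between vowels /a/ and /o/, so it voices to [z]. /p/ is a voiceless obstruent between vowels /i/ and /a/, so it voices to [b]. → [giuzebazoibazve].
/vjuzreosirooko/: /s/ is a voiceless obstruent between vowels /o/ and /i/, so it voices to [z]. /k/ is a voiceless obstruent between vowels /o/ and /o/, so it voices to [g]. → [vjuzreoziroogo].
/xmetelepiepiatrad/: /t/ is a voiceless obstruent between vowels /e/ and /e/, so it voices to [d]. /p/ is a voiceless obstruent between vowels /e/ and /i/, so it voices to [b]. /p/ is a voiceless obstruent between vowels /e/ and /i/, so it voices to [b]. → [xmedelebiebiatrad].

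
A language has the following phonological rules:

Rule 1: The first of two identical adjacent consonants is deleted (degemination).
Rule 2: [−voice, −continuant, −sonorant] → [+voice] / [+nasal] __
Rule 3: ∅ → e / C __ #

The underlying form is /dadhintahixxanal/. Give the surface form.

Rule 1 (degemination): /xx/ is a geminate; the first /x/ deletes. /dadhintahixxanal/ → dadhintahixanal.
Rule 2 (post-nasal voicing): /t/ is a voiceless stop immediately after the nasal /n/, so it voices to [d]. /dadhintahixanal/ → dadhindahixanal.
Rule 3 (final e-epenthesis): the form ends in the consonant /l/, so [e] is inserted word-finally. /dadhindahixanal/ → dadhindahixanale.

dadhindahixanale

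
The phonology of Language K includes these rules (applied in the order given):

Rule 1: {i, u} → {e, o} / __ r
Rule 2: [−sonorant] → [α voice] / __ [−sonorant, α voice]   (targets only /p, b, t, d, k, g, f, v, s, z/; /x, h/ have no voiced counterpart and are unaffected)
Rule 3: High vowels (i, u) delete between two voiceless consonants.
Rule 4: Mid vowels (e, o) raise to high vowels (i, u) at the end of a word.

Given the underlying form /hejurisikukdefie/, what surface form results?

Rule 1 (pre-rhotic lowering): /u/ is a high vowel immediately before /r/, so it lowers to [o]. /hejurisikukdefie/ → hejorisikukdefie.
Rule 2 (regressive voicing assimilation): /k/ precedes the voiced obstruent /d/, so it voices to [g] by assimilation. /hejorisikukdefie/ → hejorisikugdefie.
Rule 3 (high vowel syncope): /i/ is a high vowel flanked by voiceless consonants /s/ and /k/, so it deletes. /hejorisikugdefie/ → hejoriskugdefie.
Rule 4 (final vowel raising): /e/ is a mid vowel in word-final position, so it raises to [i]. /hejoriskugdefie/ → hejoriskugdefii.

hejoriskugdefii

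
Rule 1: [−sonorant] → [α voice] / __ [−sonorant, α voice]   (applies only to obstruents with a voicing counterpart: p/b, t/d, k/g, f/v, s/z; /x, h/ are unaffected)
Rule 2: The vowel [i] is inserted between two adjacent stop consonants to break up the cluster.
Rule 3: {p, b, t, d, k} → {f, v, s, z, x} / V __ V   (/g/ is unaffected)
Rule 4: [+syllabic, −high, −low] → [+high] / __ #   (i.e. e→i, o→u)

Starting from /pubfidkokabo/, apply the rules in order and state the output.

pupfisixoxavu

Rule 1 (regressive voicing assimilation): /b/ precedes the voiceless obstruent /f/, so it devoices to [p] by assimilation. /d/ precedes the voiceless obstruent /k/, so it devoices to [t] by assimilation. /pubfidkokabo/ → pupfitkokabo.
Rule 2 (stop-cluster i-epenthesis): /t/ and /k/ form a stop–stop cluster, so [i] is inserted between them. /pupfitkokabo/ → pupfitikokabo.
Rule 3 (intervocalic spirantization): /t/ is a stop between vowels /i/ and /i/, so it spirantizes to the fricative [s]. /k/ is a stop between vowels /i/ and /o/, so it spirantizes to the fricative [x]. /k/ is a stop between vowels /o/ and /a/, so it spirantizes to the fricative [x]. /b/ is a stop between vowels /a/ and /o/, so it spirantizes to the fricative [v]. /pupfitikokabo/ → pupfisixoxavo.
Rule 4 (final vowel raising): /o/ is a mid vowel in word-final position, so it raises to [u]. /pupfisixoxavo/ → pupfisixoxavu.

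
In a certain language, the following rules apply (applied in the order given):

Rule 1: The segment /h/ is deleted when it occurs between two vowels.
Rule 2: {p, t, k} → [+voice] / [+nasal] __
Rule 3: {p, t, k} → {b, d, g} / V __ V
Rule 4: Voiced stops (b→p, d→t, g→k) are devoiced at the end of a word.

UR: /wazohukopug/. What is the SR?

Rule 1 (intervocalic h-deletion): /h/ occurs between vowels /o/ and /u/, so it deletes. /wazohukopug/ → wazoukopug.
Rule 2 (post-nasal voicing): no segment meets the environment; /wazoukopug/ is unchanged.
Rule 3 (intervocalic voicing): /k/ is a voiceless stop between vowels /u/ and /o/, so it voices to [g]. /p/ is a voiceless stop between vowels /o/ and /u/, so it voices to [b]. /wazoukopug/ → wazougobug.
Rule 4 (final devoicing): /g/ is a voiced stop in word-final position, so it devoices to [k]. /wazougobug/ → wazougobuk.

wazougobuk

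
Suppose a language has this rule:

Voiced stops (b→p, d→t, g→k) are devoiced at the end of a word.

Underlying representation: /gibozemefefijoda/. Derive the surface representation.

gibozemefefijoda

No segment of /gibozemefefijoda/ meets the structural description of the rule, so the form surfaces unchanged.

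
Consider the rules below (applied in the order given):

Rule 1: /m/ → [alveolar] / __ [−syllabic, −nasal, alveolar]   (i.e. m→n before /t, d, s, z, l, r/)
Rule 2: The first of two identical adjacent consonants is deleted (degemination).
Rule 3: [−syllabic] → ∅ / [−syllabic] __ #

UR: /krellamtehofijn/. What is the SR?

krelantehofij

Rule 1 (nasal place assimilation): /m/ precedes the alveolar consonant /t/, so it assimilates in place to [n]. /krellamtehofijn/ → krellantehofijn.
Rule 2 (degemination): /ll/ is a geminate; the first /l/ deletes. /krellantehofijn/ → krelantehofijn.
Rule 3 (final cluster simplification): /n/ is the second consonant of a word-final cluster /jn/, so it deletes. /krelantehofijn/ → krelantehofij.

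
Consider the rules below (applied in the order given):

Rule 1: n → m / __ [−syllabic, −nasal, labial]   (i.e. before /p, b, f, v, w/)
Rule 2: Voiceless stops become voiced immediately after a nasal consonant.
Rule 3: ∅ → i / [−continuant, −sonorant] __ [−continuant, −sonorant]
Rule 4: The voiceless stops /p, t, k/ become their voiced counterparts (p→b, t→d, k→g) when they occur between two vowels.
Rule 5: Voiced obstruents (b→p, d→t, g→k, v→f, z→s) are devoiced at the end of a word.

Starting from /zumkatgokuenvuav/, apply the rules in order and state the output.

zumgadigoguemvuaf

Rule 1 (nasal place assimilation): /n/ precedes the labial consonant /v/, so it assimilates in place to [m]. /zumkatgokuenvuav/ → zumkatgokuemvuav.
Rule 2 (post-nasal voicing): /k/ is a voiceless stop immediately after the nasal /m/, so it voices to [g]. /zumkatgokuemvuav/ → zumgatgokuemvuav.
Rule 3 (stop-cluster i-epenthesis): /t/ and /g/ form a stop–stop cluster, so [i] is inserted between them. /zumgatgokuemvuav/ → zumgatigokuemvuav.
Rule 4 (intervocalic voicing): /t/ is a voiceless stop between vowels /a/ and /i/, so it voices to [d]. /k/ is a voiceless stop between vowels /o/ and /u/, so it voices to [g]. /zumgatigokuemvuav/ → zumgadigoguemvuav.
Rule 5 (final devoicing): /v/ is a voiced obstruent in word-final position, so it devoices to [f]. /zumgadigoguemvuav/ → zumgadigoguemvuaf.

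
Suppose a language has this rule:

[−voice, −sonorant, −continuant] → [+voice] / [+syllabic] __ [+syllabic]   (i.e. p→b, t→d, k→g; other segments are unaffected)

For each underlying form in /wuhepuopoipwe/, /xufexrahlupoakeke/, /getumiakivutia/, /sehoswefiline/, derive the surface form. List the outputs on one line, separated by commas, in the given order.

/wuhepuopoipwe/: /p/ is a voiceless stop between vowels /e/ and /u/, so it voices to [b]. /p/ is a voiceless stop between vowels /o/ and /o/, so it voices to [b]. → [wuhebuoboipwe].
/xufexrahlupoakeke/: /p/ is a voiceless stop between vowels /u/ and /o/, so it voices to [b]. /k/ is a voiceless stop between vowels /a/ and /e/, so it voices to [g]. /k/ is a voiceless stop between vowels /e/ and /e/, so it voices to [g]. → [xufexrahluboagege].
/getumiakivutia/: /t/ is a voiceless stop between vowels /e/ and /u/, so it voices to [d]. /k/ is a voiceless stop between vowels /a/ and /i/, so it voices to [g]. /t/ is a voiceless stop between vowels /u/ and /i/, so it voices to [d]. → [gedumiagivudia].
/sehoswefiline/: the rule's environment is not met; surfaces unchanged as [sehoswefiline].

wuhebuoboipwe, xufexrahluboagege, gedumiagivudia, sehoswefiline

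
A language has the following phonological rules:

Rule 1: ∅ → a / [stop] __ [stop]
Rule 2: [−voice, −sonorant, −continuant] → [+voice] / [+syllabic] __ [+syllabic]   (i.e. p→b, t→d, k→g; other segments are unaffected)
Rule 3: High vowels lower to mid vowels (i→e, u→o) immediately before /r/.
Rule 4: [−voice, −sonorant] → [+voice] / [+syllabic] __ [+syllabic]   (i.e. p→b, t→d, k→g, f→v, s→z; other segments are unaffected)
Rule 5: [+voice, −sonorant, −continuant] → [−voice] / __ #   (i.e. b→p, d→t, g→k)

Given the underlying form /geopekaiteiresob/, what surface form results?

Rule 1 (stop-cluster a-epenthesis): no segment meets the environment; /geopekaiteiresob/ is unchanged.
Rule 2 (intervocalic voicing): /p/ is a voiceless stop between vowels /o/ and /e/, so it voices to [b]. /k/ is a voiceless stop between vowels /e/ and /a/, so it voices to [g]. /t/ is a voiceless stop between vowels /i/ and /e/, so it voices to [d]. /geopekaiteiresob/ → geobegaideiresob.
Rule 3 (pre-rhotic lowering): /i/ is a high vowel immediately before /r/, so it lowers to [e]. /geobegaideiresob/ → geobegaideeresob.
Rule 4 (intervocalic voicing): /s/ is a voiceless obstruent between vowels /e/ and /o/, so it voices to [z]. /geobegaideeresob/ → geobegaideerezob.
Rule 5 (final devoicing): /b/ is a voiced stop in word-final position, so it devoices to [p]. /geobegaideerezob/ → geobegaideerezop.

geobegaideerezop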